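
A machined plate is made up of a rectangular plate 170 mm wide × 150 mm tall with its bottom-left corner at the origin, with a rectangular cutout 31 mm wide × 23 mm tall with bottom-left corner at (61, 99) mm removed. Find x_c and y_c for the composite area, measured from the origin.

plate: A = 170 × 150 = 25500.00, centroid at (85.00, 75.00).
hole: A = −(31 × 23) = -713.00, centroid at (76.50, 110.50).
ΣA = 24787.00 mm², ΣAx_c = 2112955.50 mm³, ΣAy_c = 1833713.50 mm³.
x_c = 2112955.50/24787.00 = 85.24 mm; y_c = 1833713.50/24787.00 = 73.98 mm.

x_c = 85.24 mm, y_c = 73.98 mm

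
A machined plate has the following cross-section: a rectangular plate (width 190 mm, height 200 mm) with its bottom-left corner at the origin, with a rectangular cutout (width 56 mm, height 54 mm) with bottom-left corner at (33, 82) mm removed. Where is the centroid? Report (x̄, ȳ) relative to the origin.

x̄ = 97.94 mm, ȳ = 99.22 mm

plate: A = 190 × 200 = 38000.00, centroid at (95.00, 100.00).
hole: A = −(56 × 54) = -3024.00, centroid at (61.00, 109.00).
ΣA = 34976.00 mm², ΣAx̄ = 3425536.00 mm³, ΣAȳ = 3470384.00 mm³.
x̄ = 3425536.00/34976.00 = 97.94 mm; ȳ = 3470384.00/34976.00 = 99.22 mm.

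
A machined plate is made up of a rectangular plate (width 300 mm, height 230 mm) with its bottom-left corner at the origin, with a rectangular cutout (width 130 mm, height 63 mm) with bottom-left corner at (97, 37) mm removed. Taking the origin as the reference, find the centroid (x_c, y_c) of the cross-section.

Part | A | x̄ᵢ | ȳᵢ | A·x̄ᵢ | A·ȳᵢ
plate | 69000.00 | 150.00 | 115.00 | 10350000.00 | 7935000.00
hole | -8190.00 | 162.00 | 68.50 | -1326780.00 | -561015.00
Σ | 60810.00 |  |  | 9023220.00 | 7373985.00
x_c = 9023220.00 / 60810.00 = 148.38 mm
y_c = 7373985.00 / 60810.00 = 121.26 mm

x_c = 148.38 mm, y_c = 121.26 mm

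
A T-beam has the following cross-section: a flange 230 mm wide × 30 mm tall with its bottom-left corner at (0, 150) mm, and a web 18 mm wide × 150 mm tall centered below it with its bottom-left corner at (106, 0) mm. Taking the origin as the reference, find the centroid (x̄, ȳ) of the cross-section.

web: A = 18 × 150 = 2700.00, centroid at (115.00, 75.00).
flange: A = 230 × 30 = 6900.00, centroid at (115.00, 165.00).
ΣA = 9600.00 mm², ΣAx̄ = 1104000.00 mm³, ΣAȳ = 1341000.00 mm³.
x̄ = 1104000.00/9600.00 = 115.00 mm; ȳ = 1341000.00/9600.00 = 139.69 mm.

x̄ = 115.00 mm, ȳ = 139.69 mm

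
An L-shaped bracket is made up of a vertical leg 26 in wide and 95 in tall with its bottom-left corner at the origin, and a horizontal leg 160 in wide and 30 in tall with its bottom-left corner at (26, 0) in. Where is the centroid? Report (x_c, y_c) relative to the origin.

vertical leg: A = 26 × 95 = 2470.00, centroid at (13.00, 47.50).
horizontal leg: A = 160 × 30 = 4800.00, centroid at (106.00, 15.00).
ΣA = 7270.00 in²
ΣAx_c = (2470.00)(13.00) + (4800.00)(106.00) = 540910.00 in³
ΣAy_c = (2470.00)(47.50) + (4800.00)(15.00) = 189325.00 in³
x_c = 540910.00 / 7270.00 = 74.40 in
y_c = 189325.00 / 7270.00 = 26.04 in

x_c = 74.40 in, y_c = 26.04 in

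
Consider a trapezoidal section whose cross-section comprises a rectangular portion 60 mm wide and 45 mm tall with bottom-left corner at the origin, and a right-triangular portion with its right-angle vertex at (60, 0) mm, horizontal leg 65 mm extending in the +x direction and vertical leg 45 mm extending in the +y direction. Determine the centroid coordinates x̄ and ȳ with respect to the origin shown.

x̄ = 48.15 mm, ȳ = 19.86 mm

rectangular portion: A = 60 × 45 = 2700.00, centroid at (30.00, 22.50).
triangular portion: A = ½·65·45 = 1462.50, centroid at (81.67, 15.00).
ΣA = 4162.50 mm², ΣAx̄ = 200437.50 mm³, ΣAȳ = 82687.50 mm³.
x̄ = 200437.50/4162.50 = 48.15 mm; ȳ = 82687.50/4162.50 = 19.86 mm.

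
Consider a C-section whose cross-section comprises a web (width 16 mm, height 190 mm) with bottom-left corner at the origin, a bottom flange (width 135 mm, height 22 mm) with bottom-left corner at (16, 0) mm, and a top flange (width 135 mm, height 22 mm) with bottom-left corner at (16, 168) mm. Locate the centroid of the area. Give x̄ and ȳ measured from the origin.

web: A = 16 × 190 = 3040.00, centroid at (8.00, 95.00).
bottom flange: A = 135 × 22 = 2970.00, centroid at (83.50, 11.00).
top flange: A = 135 × 22 = 2970.00, centroid at (83.50, 179.00).
ΣA = 8980.00 mm², ΣAx̄ = 520310.00 mm³, ΣAȳ = 853100.00 mm³.
x̄ = 520310.00/8980.00 = 57.94 mm; ȳ = 853100.00/8980.00 = 95.00 mm.

x̄ = 57.94 mm, ȳ = 95.00 mm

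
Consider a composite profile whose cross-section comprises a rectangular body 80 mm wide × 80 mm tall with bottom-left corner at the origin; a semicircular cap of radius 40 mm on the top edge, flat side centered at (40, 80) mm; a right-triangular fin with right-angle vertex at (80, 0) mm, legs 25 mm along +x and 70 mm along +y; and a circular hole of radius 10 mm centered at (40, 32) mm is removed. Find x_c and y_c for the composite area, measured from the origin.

x_c = 44.46 mm, y_c = 53.84 mm

Part | A | x̄ᵢ | ȳᵢ | A·x̄ᵢ | A·ȳᵢ
rectangular body | 6400.00 | 40.00 | 40.00 | 256000.00 | 256000.00
semicircular top | 2513.27 | 40.00 | 96.98 | 100530.96 | 243728.60
triangular fin | 875.00 | 88.33 | 23.33 | 77291.67 | 20416.67
hole | -314.16 | 40.00 | 32.00 | -12566.37 | -10053.10
Σ | 9474.11 |  |  | 421256.26 | 510092.17
x_c = 421256.26 / 9474.11 = 44.46 mm
y_c = 510092.17 / 9474.11 = 53.84 mm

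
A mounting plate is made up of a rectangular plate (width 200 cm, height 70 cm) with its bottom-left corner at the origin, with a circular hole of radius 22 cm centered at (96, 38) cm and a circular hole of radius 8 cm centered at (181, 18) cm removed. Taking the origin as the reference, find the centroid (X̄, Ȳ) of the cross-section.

plate: A = 200 × 70 = 14000.00, centroid at (100.00, 35.00).
hole 1: A = −π·22² = -1520.53, centroid at (96.00, 38.00).
hole 2: A = −π·8² = -201.06, centroid at (181.00, 18.00).
ΣA = 12278.41 cm²
ΣAX̄ = (14000.00)(100.00) + (-1520.53)(96.00) + (-201.06)(181.00) = 1217636.83 cm³
ΣAȲ = (14000.00)(35.00) + (-1520.53)(38.00) + (-201.06)(18.00) = 428600.71 cm³
X̄ = 1217636.83 / 12278.41 = 99.17 cm
Ȳ = 428600.71 / 12278.41 = 34.91 cm

X̄ = 99.17 cm, Ȳ = 34.91 cm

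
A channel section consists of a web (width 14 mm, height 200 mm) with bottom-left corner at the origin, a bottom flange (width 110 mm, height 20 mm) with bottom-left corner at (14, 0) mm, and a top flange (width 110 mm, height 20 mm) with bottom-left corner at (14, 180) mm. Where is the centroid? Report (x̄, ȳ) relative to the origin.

x̄ = 44.89 mm, ȳ = 100.00 mm

web: A = 14 × 200 = 2800.00, centroid at (7.00, 100.00).
bottom flange: A = 110 × 20 = 2200.00, centroid at (69.00, 10.00).
top flange: A = 110 × 20 = 2200.00, centroid at (69.00, 190.00).
ΣA = 7200.00 mm²
ΣAx̄ = (2800.00)(7.00) + (2200.00)(69.00) + (2200.00)(69.00) = 323200.00 mm³
ΣAȳ = (2800.00)(100.00) + (2200.00)(10.00) + (2200.00)(190.00) = 720000.00 mm³
x̄ = 323200.00 / 7200.00 = 44.89 mm
ȳ = 720000.00 / 7200.00 = 100.00 mm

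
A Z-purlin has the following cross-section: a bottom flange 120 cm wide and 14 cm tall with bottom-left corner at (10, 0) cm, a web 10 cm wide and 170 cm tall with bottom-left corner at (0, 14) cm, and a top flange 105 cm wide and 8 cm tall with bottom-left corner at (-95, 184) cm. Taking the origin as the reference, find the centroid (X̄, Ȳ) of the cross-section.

bottom flange: A = 120 × 14 = 1680.00, centroid at (70.00, 7.00).
web: A = 10 × 170 = 1700.00, centroid at (5.00, 99.00).
top flange: A = 105 × 8 = 840.00, centroid at (-42.50, 188.00).
ΣA = 4220.00 cm²
ΣAX̄ = (1680.00)(70.00) + (1700.00)(5.00) + (840.00)(-42.50) = 90400.00 cm³
ΣAȲ = (1680.00)(7.00) + (1700.00)(99.00) + (840.00)(188.00) = 337980.00 cm³
X̄ = 90400.00 / 4220.00 = 21.42 cm
Ȳ = 337980.00 / 4220.00 = 80.09 cm

X̄ = 21.42 cm, Ȳ = 80.09 cm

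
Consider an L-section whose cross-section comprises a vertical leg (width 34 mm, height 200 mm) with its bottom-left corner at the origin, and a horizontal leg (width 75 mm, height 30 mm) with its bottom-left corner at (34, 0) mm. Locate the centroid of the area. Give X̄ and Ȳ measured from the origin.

vertical leg: A = 34 × 200 = 6800.00, centroid at (17.00, 100.00).
horizontal leg: A = 75 × 30 = 2250.00, centroid at (71.50, 15.00).
ΣA = 9050.00 mm²
ΣAX̄ = (6800.00)(17.00) + (2250.00)(71.50) = 276475.00 mm³
ΣAȲ = (6800.00)(100.00) + (2250.00)(15.00) = 713750.00 mm³
X̄ = 276475.00 / 9050.00 = 30.55 mm
Ȳ = 713750.00 / 9050.00 = 78.87 mm

X̄ = 30.55 mm, Ȳ = 78.87 mm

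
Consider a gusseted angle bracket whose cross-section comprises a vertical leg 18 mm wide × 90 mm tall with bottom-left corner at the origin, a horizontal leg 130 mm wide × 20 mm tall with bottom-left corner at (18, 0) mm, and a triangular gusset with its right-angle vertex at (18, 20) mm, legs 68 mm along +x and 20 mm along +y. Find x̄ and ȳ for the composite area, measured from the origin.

x̄ = 52.66 mm, ȳ = 23.88 mm

vertical leg: A = 18 × 90 = 1620.00, centroid at (9.00, 45.00).
horizontal leg: A = 130 × 20 = 2600.00, centroid at (83.00, 10.00).
gusset: A = ½·68·20 = 680.00, centroid at (40.67, 26.67).
ΣA = 4900.00 mm², ΣAx̄ = 258033.33 mm³, ΣAȳ = 117033.33 mm³.
x̄ = 258033.33/4900.00 = 52.66 mm; ȳ = 117033.33/4900.00 = 23.88 mm.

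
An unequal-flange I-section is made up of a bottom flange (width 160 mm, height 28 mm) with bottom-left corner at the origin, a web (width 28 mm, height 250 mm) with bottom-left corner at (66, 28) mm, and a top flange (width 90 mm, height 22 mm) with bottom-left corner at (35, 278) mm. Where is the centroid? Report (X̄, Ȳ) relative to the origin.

X̄ = 80.00 mm, Ȳ = 126.74 mm

bottom flange: A = 160 × 28 = 4480.00, centroid at (80.00, 14.00).
web: A = 28 × 250 = 7000.00, centroid at (80.00, 153.00).
top flange: A = 90 × 22 = 1980.00, centroid at (80.00, 289.00).
ΣA = 13460.00 mm², ΣAX̄ = 1076800.00 mm³, ΣAȲ = 1705940.00 mm³.
X̄ = 1076800.00/13460.00 = 80.00 mm; Ȳ = 1705940.00/13460.00 = 126.74 mm.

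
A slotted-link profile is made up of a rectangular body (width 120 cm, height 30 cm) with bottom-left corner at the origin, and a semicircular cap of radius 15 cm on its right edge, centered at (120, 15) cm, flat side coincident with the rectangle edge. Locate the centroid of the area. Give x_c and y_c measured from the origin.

x_c = 65.93 cm, y_c = 15.00 cm

Part | A | x̄ᵢ | ȳᵢ | A·x̄ᵢ | A·ȳᵢ
rectangular body | 3600.00 | 60.00 | 15.00 | 216000.00 | 54000.00
semicircular end | 353.43 | 126.37 | 15.00 | 44661.50 | 5301.44
Σ | 3953.43 |  |  | 260661.50 | 59301.44
x_c = 260661.50 / 3953.43 = 65.93 cm
y_c = 59301.44 / 3953.43 = 15.00 cm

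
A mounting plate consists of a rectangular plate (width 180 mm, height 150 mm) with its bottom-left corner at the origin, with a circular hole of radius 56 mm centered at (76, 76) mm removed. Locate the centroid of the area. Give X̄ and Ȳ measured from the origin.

X̄ = 98.04 mm, Ȳ = 74.43 mm

plate: A = 180 × 150 = 27000.00, centroid at (90.00, 75.00).
hole: A = −π·56² = -9852.03, centroid at (76.00, 76.00).
ΣA = 17147.97 mm², ΣAX̄ = 1681245.37 mm³, ΣAȲ = 1276245.37 mm³.
X̄ = 1681245.37/17147.97 = 98.04 mm; Ȳ = 1276245.37/17147.97 = 74.43 mm.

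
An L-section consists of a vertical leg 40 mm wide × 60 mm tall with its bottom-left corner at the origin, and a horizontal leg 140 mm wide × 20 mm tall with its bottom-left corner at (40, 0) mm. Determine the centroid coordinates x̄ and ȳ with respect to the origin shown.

x̄ = 68.46 mm, ȳ = 19.23 mm

vertical leg: A = 40 × 60 = 2400.00, centroid at (20.00, 30.00).
horizontal leg: A = 140 × 20 = 2800.00, centroid at (110.00, 10.00).
ΣA = 5200.00 mm²
ΣAx̄ = (2400.00)(20.00) + (2800.00)(110.00) = 356000.00 mm³
ΣAȳ = (2400.00)(30.00) + (2800.00)(10.00) = 100000.00 mm³
x̄ = 356000.00 / 5200.00 = 68.46 mm
ȳ = 100000.00 / 5200.00 = 19.23 mm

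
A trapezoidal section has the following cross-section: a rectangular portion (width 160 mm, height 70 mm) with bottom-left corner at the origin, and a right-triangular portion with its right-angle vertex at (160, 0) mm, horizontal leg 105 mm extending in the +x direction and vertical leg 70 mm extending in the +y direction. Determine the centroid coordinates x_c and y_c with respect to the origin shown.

x_c = 108.41 mm, y_c = 32.12 mm

Part | A | x̄ᵢ | ȳᵢ | A·x̄ᵢ | A·ȳᵢ
rectangular portion | 11200.00 | 80.00 | 35.00 | 896000.00 | 392000.00
triangular portion | 3675.00 | 195.00 | 23.33 | 716625.00 | 85750.00
Σ | 14875.00 |  |  | 1612625.00 | 477750.00
x_c = 1612625.00 / 14875.00 = 108.41 mm
y_c = 477750.00 / 14875.00 = 32.12 mm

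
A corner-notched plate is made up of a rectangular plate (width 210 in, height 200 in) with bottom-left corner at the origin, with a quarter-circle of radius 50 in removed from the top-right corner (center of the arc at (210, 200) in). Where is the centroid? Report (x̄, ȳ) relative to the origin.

x̄ = 100.89 in, ȳ = 96.14 in

plate: A = 210 × 200 = 42000.00, centroid at (105.00, 100.00).
removed quarter-circle: A = −¼π·50² = -1963.50, centroid at (188.78, 178.78).
ΣA = 40036.50 in², ΣAx̄ = 4039332.63 in³, ΣAȳ = 3848967.58 in³.
x̄ = 4039332.63/40036.50 = 100.89 in; ȳ = 3848967.58/40036.50 = 96.14 in.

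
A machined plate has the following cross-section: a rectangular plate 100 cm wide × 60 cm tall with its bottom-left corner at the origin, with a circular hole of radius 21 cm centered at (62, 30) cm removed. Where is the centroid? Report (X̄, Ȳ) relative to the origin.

X̄ = 46.40 cm, Ȳ = 30.00 cm

Part | A | x̄ᵢ | ȳᵢ | A·x̄ᵢ | A·ȳᵢ
plate | 6000.00 | 50.00 | 30.00 | 300000.00 | 180000.00
hole | -1385.44 | 62.00 | 30.00 | -85897.43 | -41563.27
Σ | 4614.56 |  |  | 214102.57 | 138436.73
X̄ = 214102.57 / 4614.56 = 46.40 cm
Ȳ = 138436.73 / 4614.56 = 30.00 cm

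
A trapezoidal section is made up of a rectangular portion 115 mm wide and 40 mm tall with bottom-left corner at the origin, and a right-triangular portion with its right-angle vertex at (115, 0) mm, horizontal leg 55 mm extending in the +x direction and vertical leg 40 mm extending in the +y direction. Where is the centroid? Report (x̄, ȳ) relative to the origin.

Part | A | x̄ᵢ | ȳᵢ | A·x̄ᵢ | A·ȳᵢ
rectangular portion | 4600.00 | 57.50 | 20.00 | 264500.00 | 92000.00
triangular portion | 1100.00 | 133.33 | 13.33 | 146666.67 | 14666.67
Σ | 5700.00 |  |  | 411166.67 | 106666.67
x̄ = 411166.67 / 5700.00 = 72.13 mm
ȳ = 106666.67 / 5700.00 = 18.71 mm

x̄ = 72.13 mm, ȳ = 18.71 mm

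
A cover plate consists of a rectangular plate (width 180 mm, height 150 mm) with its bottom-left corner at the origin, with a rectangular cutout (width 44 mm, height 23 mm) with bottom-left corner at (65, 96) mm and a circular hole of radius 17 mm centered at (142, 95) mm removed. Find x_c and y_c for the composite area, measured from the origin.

x_c = 88.24 mm, y_c = 72.96 mm

Part | A | x̄ᵢ | ȳᵢ | A·x̄ᵢ | A·ȳᵢ
plate | 27000.00 | 90.00 | 75.00 | 2430000.00 | 2025000.00
hole 1 | -1012.00 | 87.00 | 107.50 | -88044.00 | -108790.00
hole 2 | -907.92 | 142.00 | 95.00 | -128924.68 | -86252.43
Σ | 25080.08 |  |  | 2213031.32 | 1829957.57
x_c = 2213031.32 / 25080.08 = 88.24 mm
y_c = 1829957.57 / 25080.08 = 72.96 mm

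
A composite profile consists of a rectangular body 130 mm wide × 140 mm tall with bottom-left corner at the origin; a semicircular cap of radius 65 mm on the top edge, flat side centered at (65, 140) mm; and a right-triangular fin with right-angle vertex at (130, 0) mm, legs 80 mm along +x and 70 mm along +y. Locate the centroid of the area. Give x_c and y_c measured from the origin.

x_c = 74.29 mm, y_c = 88.71 mm

rectangular body: A = 130 × 140 = 18200.00, centroid at (65.00, 70.00).
semicircular top: A = ½π·65² = 6636.61, centroid at (65.00, 167.59).
triangular fin: A = ½·80·70 = 2800.00, centroid at (156.67, 23.33).
ΣA = 27636.61 mm², ΣAx_c = 2053046.61 mm³, ΣAy_c = 2451542.69 mm³.
x_c = 2053046.61/27636.61 = 74.29 mm; y_c = 2451542.69/27636.61 = 88.71 mm.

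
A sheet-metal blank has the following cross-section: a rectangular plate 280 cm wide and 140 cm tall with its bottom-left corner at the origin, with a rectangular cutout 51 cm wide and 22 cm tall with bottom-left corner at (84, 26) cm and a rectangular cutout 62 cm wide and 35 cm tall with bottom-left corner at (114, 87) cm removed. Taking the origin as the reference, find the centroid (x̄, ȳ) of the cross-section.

Part | A | x̄ᵢ | ȳᵢ | A·x̄ᵢ | A·ȳᵢ
plate | 39200.00 | 140.00 | 70.00 | 5488000.00 | 2744000.00
hole 1 | -1122.00 | 109.50 | 37.00 | -122859.00 | -41514.00
hole 2 | -2170.00 | 145.00 | 104.50 | -314650.00 | -226765.00
Σ | 35908.00 |  |  | 5050491.00 | 2475721.00
x̄ = 5050491.00 / 35908.00 = 140.65 cm
ȳ = 2475721.00 / 35908.00 = 68.95 cm

x̄ = 140.65 cm, ȳ = 68.95 cm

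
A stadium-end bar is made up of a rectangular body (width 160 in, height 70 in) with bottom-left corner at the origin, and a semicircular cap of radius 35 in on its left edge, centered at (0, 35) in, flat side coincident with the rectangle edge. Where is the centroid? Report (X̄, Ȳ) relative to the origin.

Part | A | x̄ᵢ | ȳᵢ | A·x̄ᵢ | A·ȳᵢ
rectangular body | 11200.00 | 80.00 | 35.00 | 896000.00 | 392000.00
semicircular end | 1924.23 | -14.85 | 35.00 | -28583.33 | 67347.89
Σ | 13124.23 |  |  | 867416.67 | 459347.89
X̄ = 867416.67 / 13124.23 = 66.09 in
Ȳ = 459347.89 / 13124.23 = 35.00 in

X̄ = 66.09 in, Ȳ = 35.00 in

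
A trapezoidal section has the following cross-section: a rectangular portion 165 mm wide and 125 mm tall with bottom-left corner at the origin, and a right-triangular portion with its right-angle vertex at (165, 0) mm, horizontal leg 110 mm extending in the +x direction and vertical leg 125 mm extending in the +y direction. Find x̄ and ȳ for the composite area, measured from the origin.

x̄ = 112.29 mm, ȳ = 57.29 mm

Part | A | x̄ᵢ | ȳᵢ | A·x̄ᵢ | A·ȳᵢ
rectangular portion | 20625.00 | 82.50 | 62.50 | 1701562.50 | 1289062.50
triangular portion | 6875.00 | 201.67 | 41.67 | 1386458.33 | 286458.33
Σ | 27500.00 |  |  | 3088020.83 | 1575520.83
x̄ = 3088020.83 / 27500.00 = 112.29 mm
ȳ = 1575520.83 / 27500.00 = 57.29 mm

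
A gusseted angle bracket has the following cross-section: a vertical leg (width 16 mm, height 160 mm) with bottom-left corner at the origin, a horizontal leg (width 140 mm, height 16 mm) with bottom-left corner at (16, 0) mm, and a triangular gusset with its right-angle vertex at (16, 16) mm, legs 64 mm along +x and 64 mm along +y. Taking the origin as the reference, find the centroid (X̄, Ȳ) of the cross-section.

Part | A | x̄ᵢ | ȳᵢ | A·x̄ᵢ | A·ȳᵢ
vertical leg | 2560.00 | 8.00 | 80.00 | 20480.00 | 204800.00
horizontal leg | 2240.00 | 86.00 | 8.00 | 192640.00 | 17920.00
gusset | 2048.00 | 37.33 | 37.33 | 76458.67 | 76458.67
Σ | 6848.00 |  |  | 289578.67 | 299178.67
X̄ = 289578.67 / 6848.00 = 42.29 mm
Ȳ = 299178.67 / 6848.00 = 43.69 mm

X̄ = 42.29 mm, Ȳ = 43.69 mm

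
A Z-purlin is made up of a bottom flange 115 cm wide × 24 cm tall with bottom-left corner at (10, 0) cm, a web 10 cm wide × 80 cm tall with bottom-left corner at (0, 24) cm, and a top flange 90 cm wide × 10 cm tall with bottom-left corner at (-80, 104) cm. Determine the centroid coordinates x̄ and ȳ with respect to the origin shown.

Part | A | x̄ᵢ | ȳᵢ | A·x̄ᵢ | A·ȳᵢ
bottom flange | 2760.00 | 67.50 | 12.00 | 186300.00 | 33120.00
web | 800.00 | 5.00 | 64.00 | 4000.00 | 51200.00
top flange | 900.00 | -35.00 | 109.00 | -31500.00 | 98100.00
Σ | 4460.00 |  |  | 158800.00 | 182420.00
x̄ = 158800.00 / 4460.00 = 35.61 cm
ȳ = 182420.00 / 4460.00 = 40.90 cm

x̄ = 35.61 cm, ȳ = 40.90 cm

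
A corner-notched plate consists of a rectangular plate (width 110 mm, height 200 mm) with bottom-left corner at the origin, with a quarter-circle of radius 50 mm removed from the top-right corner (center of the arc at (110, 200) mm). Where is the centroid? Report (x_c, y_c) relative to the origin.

x_c = 51.69 mm, y_c = 92.28 mm

Part | A | x̄ᵢ | ȳᵢ | A·x̄ᵢ | A·ȳᵢ
plate | 22000.00 | 55.00 | 100.00 | 1210000.00 | 2200000.00
removed quarter-circle | -1963.50 | 88.78 | 178.78 | -174317.83 | -351032.42
Σ | 20036.50 |  |  | 1035682.17 | 1848967.58
x_c = 1035682.17 / 20036.50 = 51.69 mm
y_c = 1848967.58 / 20036.50 = 92.28 mm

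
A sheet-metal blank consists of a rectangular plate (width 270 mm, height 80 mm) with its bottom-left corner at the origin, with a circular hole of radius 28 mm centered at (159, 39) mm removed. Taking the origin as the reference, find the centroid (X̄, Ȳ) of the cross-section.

X̄ = 131.91 mm, Ȳ = 40.13 mm

plate: A = 270 × 80 = 21600.00, centroid at (135.00, 40.00).
hole: A = −π·28² = -2463.01, centroid at (159.00, 39.00).
ΣA = 19136.99 mm²
ΣAX̄ = (21600.00)(135.00) + (-2463.01)(159.00) = 2524381.63 mm³
ΣAȲ = (21600.00)(40.00) + (-2463.01)(39.00) = 767942.66 mm³
X̄ = 2524381.63 / 19136.99 = 131.91 mm
Ȳ = 767942.66 / 19136.99 = 40.13 mm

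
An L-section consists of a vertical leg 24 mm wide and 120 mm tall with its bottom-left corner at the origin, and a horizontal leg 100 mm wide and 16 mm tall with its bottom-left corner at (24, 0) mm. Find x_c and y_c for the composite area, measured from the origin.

x_c = 34.14 mm, y_c = 41.43 mm

vertical leg: A = 24 × 120 = 2880.00, centroid at (12.00, 60.00).
horizontal leg: A = 100 × 16 = 1600.00, centroid at (74.00, 8.00).
ΣA = 4480.00 mm², ΣAx_c = 152960.00 mm³, ΣAy_c = 185600.00 mm³.
x_c = 152960.00/4480.00 = 34.14 mm; y_c = 185600.00/4480.00 = 41.43 mm.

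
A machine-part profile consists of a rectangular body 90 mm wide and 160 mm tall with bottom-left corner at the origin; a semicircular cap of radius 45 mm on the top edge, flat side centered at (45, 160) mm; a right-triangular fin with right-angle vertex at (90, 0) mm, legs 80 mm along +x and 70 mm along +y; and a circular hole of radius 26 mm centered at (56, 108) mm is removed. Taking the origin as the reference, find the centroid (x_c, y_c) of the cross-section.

rectangular body: A = 90 × 160 = 14400.00, centroid at (45.00, 80.00).
semicircular top: A = ½π·45² = 3180.86, centroid at (45.00, 179.10).
triangular fin: A = ½·80·70 = 2800.00, centroid at (116.67, 23.33).
hole: A = −π·26² = -2123.72, centroid at (56.00, 108.00).
ΣA = 18257.15 mm², ΣAx_c = 998877.35 mm³, ΣAy_c = 1557659.95 mm³.
x_c = 998877.35/18257.15 = 54.71 mm; y_c = 1557659.95/18257.15 = 85.32 mm.

x_c = 54.71 mm, y_c = 85.32 mm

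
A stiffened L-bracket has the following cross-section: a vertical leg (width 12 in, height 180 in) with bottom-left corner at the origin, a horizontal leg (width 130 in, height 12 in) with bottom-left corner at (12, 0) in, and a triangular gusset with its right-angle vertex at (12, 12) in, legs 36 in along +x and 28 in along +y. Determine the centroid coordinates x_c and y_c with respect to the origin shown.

x_c = 34.37 in, y_c = 50.78 in

vertical leg: A = 12 × 180 = 2160.00, centroid at (6.00, 90.00).
horizontal leg: A = 130 × 12 = 1560.00, centroid at (77.00, 6.00).
gusset: A = ½·36·28 = 504.00, centroid at (24.00, 21.33).
ΣA = 4224.00 in²
ΣAx_c = (2160.00)(6.00) + (1560.00)(77.00) + (504.00)(24.00) = 145176.00 in³
ΣAy_c = (2160.00)(90.00) + (1560.00)(6.00) + (504.00)(21.33) = 214512.00 in³
x_c = 145176.00 / 4224.00 = 34.37 in
y_c = 214512.00 / 4224.00 = 50.78 in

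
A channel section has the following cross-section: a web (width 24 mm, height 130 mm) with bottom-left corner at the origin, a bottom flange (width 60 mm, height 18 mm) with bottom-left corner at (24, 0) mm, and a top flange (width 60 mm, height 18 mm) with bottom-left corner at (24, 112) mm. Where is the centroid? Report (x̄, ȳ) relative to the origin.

x̄ = 29.18 mm, ȳ = 65.00 mm

web: A = 24 × 130 = 3120.00, centroid at (12.00, 65.00).
bottom flange: A = 60 × 18 = 1080.00, centroid at (54.00, 9.00).
top flange: A = 60 × 18 = 1080.00, centroid at (54.00, 121.00).
ΣA = 5280.00 mm², ΣAx̄ = 154080.00 mm³, ΣAȳ = 343200.00 mm³.
x̄ = 154080.00/5280.00 = 29.18 mm; ȳ = 343200.00/5280.00 = 65.00 mm.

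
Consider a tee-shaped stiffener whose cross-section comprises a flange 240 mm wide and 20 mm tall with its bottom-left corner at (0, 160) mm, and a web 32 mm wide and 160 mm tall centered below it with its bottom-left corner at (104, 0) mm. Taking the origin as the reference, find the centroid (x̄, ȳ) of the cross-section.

x̄ = 120.00 mm, ȳ = 123.55 mm

web: A = 32 × 160 = 5120.00, centroid at (120.00, 80.00).
flange: A = 240 × 20 = 4800.00, centroid at (120.00, 170.00).
ΣA = 9920.00 mm²
ΣAx̄ = (5120.00)(120.00) + (4800.00)(120.00) = 1190400.00 mm³
ΣAȳ = (5120.00)(80.00) + (4800.00)(170.00) = 1225600.00 mm³
x̄ = 1190400.00 / 9920.00 = 120.00 mm
ȳ = 1225600.00 / 9920.00 = 123.55 mm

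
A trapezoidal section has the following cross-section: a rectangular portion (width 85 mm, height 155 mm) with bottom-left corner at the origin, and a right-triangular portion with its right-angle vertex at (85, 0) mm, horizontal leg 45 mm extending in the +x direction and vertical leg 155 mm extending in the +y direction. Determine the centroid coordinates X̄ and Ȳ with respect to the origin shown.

X̄ = 54.53 mm, Ȳ = 72.09 mm

rectangular portion: A = 85 × 155 = 13175.00, centroid at (42.50, 77.50).
triangular portion: A = ½·45·155 = 3487.50, centroid at (100.00, 51.67).
ΣA = 16662.50 mm², ΣAX̄ = 908687.50 mm³, ΣAȲ = 1201250.00 mm³.
X̄ = 908687.50/16662.50 = 54.53 mm; Ȳ = 1201250.00/16662.50 = 72.09 mm.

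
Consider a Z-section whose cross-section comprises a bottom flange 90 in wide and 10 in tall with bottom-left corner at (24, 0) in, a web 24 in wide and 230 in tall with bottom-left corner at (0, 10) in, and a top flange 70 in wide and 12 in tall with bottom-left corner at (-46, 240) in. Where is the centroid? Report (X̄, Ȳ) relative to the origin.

bottom flange: A = 90 × 10 = 900.00, centroid at (69.00, 5.00).
web: A = 24 × 230 = 5520.00, centroid at (12.00, 125.00).
top flange: A = 70 × 12 = 840.00, centroid at (-11.00, 246.00).
ΣA = 7260.00 in², ΣAX̄ = 119100.00 in³, ΣAȲ = 901140.00 in³.
X̄ = 119100.00/7260.00 = 16.40 in; Ȳ = 901140.00/7260.00 = 124.12 in.

X̄ = 16.40 in, Ȳ = 124.12 in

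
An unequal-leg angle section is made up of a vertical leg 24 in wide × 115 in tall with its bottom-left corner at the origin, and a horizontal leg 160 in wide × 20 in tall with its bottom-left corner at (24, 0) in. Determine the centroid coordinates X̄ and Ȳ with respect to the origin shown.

vertical leg: A = 24 × 115 = 2760.00, centroid at (12.00, 57.50).
horizontal leg: A = 160 × 20 = 3200.00, centroid at (104.00, 10.00).
ΣA = 5960.00 in², ΣAX̄ = 365920.00 in³, ΣAȲ = 190700.00 in³.
X̄ = 365920.00/5960.00 = 61.40 in; Ȳ = 190700.00/5960.00 = 32.00 in.

X̄ = 61.40 in, Ȳ = 32.00 in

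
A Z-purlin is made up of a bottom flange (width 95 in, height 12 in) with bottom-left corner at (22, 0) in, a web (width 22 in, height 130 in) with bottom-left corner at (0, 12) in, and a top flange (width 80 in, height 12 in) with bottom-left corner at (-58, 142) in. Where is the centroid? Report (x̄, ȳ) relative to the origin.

x̄ = 18.83 in, ȳ = 74.42 in

bottom flange: A = 95 × 12 = 1140.00, centroid at (69.50, 6.00).
web: A = 22 × 130 = 2860.00, centroid at (11.00, 77.00).
top flange: A = 80 × 12 = 960.00, centroid at (-18.00, 148.00).
ΣA = 4960.00 in²
ΣAx̄ = (1140.00)(69.50) + (2860.00)(11.00) + (960.00)(-18.00) = 93410.00 in³
ΣAȳ = (1140.00)(6.00) + (2860.00)(77.00) + (960.00)(148.00) = 369140.00 in³
x̄ = 93410.00 / 4960.00 = 18.83 in
ȳ = 369140.00 / 4960.00 = 74.42 in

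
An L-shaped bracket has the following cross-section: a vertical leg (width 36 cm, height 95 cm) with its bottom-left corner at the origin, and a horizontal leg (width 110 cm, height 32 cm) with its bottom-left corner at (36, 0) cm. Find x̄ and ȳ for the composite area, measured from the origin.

x̄ = 55.03 cm, ȳ = 31.52 cm

Part | A | x̄ᵢ | ȳᵢ | A·x̄ᵢ | A·ȳᵢ
vertical leg | 3420.00 | 18.00 | 47.50 | 61560.00 | 162450.00
horizontal leg | 3520.00 | 91.00 | 16.00 | 320320.00 | 56320.00
Σ | 6940.00 |  |  | 381880.00 | 218770.00
x̄ = 381880.00 / 6940.00 = 55.03 cm
ȳ = 218770.00 / 6940.00 = 31.52 cm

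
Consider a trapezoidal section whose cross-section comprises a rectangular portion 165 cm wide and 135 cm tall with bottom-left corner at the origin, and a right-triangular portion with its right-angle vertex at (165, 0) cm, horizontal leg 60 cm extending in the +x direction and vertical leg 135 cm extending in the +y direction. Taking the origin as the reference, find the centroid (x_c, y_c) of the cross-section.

rectangular portion: A = 165 × 135 = 22275.00, centroid at (82.50, 67.50).
triangular portion: A = ½·60·135 = 4050.00, centroid at (185.00, 45.00).
ΣA = 26325.00 cm², ΣAx_c = 2586937.50 cm³, ΣAy_c = 1685812.50 cm³.
x_c = 2586937.50/26325.00 = 98.27 cm; y_c = 1685812.50/26325.00 = 64.04 cm.

x_c = 98.27 cm, y_c = 64.04 cm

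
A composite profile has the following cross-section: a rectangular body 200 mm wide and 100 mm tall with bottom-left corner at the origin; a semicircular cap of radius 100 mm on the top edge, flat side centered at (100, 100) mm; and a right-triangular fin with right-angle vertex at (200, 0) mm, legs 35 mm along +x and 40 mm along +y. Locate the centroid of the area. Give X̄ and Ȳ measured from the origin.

X̄ = 102.15 mm, Ȳ = 89.18 mm

rectangular body: A = 200 × 100 = 20000.00, centroid at (100.00, 50.00).
semicircular top: A = ½π·100² = 15707.96, centroid at (100.00, 142.44).
triangular fin: A = ½·35·40 = 700.00, centroid at (211.67, 13.33).
ΣA = 36407.96 mm², ΣAX̄ = 3718962.99 mm³, ΣAȲ = 3246796.33 mm³.
X̄ = 3718962.99/36407.96 = 102.15 mm; Ȳ = 3246796.33/36407.96 = 89.18 mm.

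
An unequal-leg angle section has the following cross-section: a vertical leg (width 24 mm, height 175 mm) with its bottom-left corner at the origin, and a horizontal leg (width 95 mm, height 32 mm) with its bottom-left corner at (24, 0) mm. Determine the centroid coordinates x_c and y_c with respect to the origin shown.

Part | A | x̄ᵢ | ȳᵢ | A·x̄ᵢ | A·ȳᵢ
vertical leg | 4200.00 | 12.00 | 87.50 | 50400.00 | 367500.00
horizontal leg | 3040.00 | 71.50 | 16.00 | 217360.00 | 48640.00
Σ | 7240.00 |  |  | 267760.00 | 416140.00
x_c = 267760.00 / 7240.00 = 36.98 mm
y_c = 416140.00 / 7240.00 = 57.48 mm

x_c = 36.98 mm, y_c = 57.48 mm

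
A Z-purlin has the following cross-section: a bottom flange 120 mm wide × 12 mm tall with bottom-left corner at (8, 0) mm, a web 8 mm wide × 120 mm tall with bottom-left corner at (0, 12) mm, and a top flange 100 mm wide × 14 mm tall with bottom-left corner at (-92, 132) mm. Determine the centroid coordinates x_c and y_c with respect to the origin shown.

x_c = 11.31 mm, y_c = 71.67 mm

bottom flange: A = 120 × 12 = 1440.00, centroid at (68.00, 6.00).
web: A = 8 × 120 = 960.00, centroid at (4.00, 72.00).
top flange: A = 100 × 14 = 1400.00, centroid at (-42.00, 139.00).
ΣA = 3800.00 mm²
ΣAx_c = (1440.00)(68.00) + (960.00)(4.00) + (1400.00)(-42.00) = 42960.00 mm³
ΣAy_c = (1440.00)(6.00) + (960.00)(72.00) + (1400.00)(139.00) = 272360.00 mm³
x_c = 42960.00 / 3800.00 = 11.31 mm
y_c = 272360.00 / 3800.00 = 71.67 mm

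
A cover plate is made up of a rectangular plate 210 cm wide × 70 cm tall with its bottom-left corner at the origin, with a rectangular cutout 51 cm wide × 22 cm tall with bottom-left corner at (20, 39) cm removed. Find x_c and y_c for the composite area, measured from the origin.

x_c = 109.92 cm, y_c = 33.76 cm

plate: A = 210 × 70 = 14700.00, centroid at (105.00, 35.00).
hole: A = −(51 × 22) = -1122.00, centroid at (45.50, 50.00).
ΣA = 13578.00 cm²
ΣAx_c = (14700.00)(105.00) + (-1122.00)(45.50) = 1492449.00 cm³
ΣAy_c = (14700.00)(35.00) + (-1122.00)(50.00) = 458400.00 cm³
x_c = 1492449.00 / 13578.00 = 109.92 cm
y_c = 458400.00 / 13578.00 = 33.76 cm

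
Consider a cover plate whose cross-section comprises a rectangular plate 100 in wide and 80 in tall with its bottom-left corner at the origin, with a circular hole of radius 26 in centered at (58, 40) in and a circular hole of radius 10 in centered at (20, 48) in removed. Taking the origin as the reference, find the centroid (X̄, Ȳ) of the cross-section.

plate: A = 100 × 80 = 8000.00, centroid at (50.00, 40.00).
hole 1: A = −π·26² = -2123.72, centroid at (58.00, 40.00).
hole 2: A = −π·10² = -314.16, centroid at (20.00, 48.00).
ΣA = 5562.12 in², ΣAX̄ = 270541.25 in³, ΣAȲ = 219971.69 in³.
X̄ = 270541.25/5562.12 = 48.64 in; Ȳ = 219971.69/5562.12 = 39.55 in.

X̄ = 48.64 in, Ȳ = 39.55 in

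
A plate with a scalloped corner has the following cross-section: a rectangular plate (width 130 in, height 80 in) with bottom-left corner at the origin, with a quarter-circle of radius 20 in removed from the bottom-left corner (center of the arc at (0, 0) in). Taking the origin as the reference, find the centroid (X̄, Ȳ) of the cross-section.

X̄ = 66.76 in, Ȳ = 40.98 in

plate: A = 130 × 80 = 10400.00, centroid at (65.00, 40.00).
removed quarter-circle: A = −¼π·20² = -314.16, centroid at (8.49, 8.49).
ΣA = 10085.84 in²
ΣAX̄ = (10400.00)(65.00) + (-314.16)(8.49) = 673333.33 in³
ΣAȲ = (10400.00)(40.00) + (-314.16)(8.49) = 413333.33 in³
X̄ = 673333.33 / 10085.84 = 66.76 in
Ȳ = 413333.33 / 10085.84 = 40.98 in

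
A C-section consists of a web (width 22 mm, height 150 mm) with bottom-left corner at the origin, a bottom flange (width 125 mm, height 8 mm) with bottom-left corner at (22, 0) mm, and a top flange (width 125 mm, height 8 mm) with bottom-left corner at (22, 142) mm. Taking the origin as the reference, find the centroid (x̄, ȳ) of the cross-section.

x̄ = 38.74 mm, ȳ = 75.00 mm

web: A = 22 × 150 = 3300.00, centroid at (11.00, 75.00).
bottom flange: A = 125 × 8 = 1000.00, centroid at (84.50, 4.00).
top flange: A = 125 × 8 = 1000.00, centroid at (84.50, 146.00).
ΣA = 5300.00 mm², ΣAx̄ = 205300.00 mm³, ΣAȳ = 397500.00 mm³.
x̄ = 205300.00/5300.00 = 38.74 mm; ȳ = 397500.00/5300.00 = 75.00 mm.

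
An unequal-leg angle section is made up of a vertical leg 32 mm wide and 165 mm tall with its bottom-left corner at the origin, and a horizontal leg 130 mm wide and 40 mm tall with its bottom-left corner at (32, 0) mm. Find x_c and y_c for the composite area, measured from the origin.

Part | A | x̄ᵢ | ȳᵢ | A·x̄ᵢ | A·ȳᵢ
vertical leg | 5280.00 | 16.00 | 82.50 | 84480.00 | 435600.00
horizontal leg | 5200.00 | 97.00 | 20.00 | 504400.00 | 104000.00
Σ | 10480.00 |  |  | 588880.00 | 539600.00
x_c = 588880.00 / 10480.00 = 56.19 mm
y_c = 539600.00 / 10480.00 = 51.49 mm

x_c = 56.19 mm, y_c = 51.49 mm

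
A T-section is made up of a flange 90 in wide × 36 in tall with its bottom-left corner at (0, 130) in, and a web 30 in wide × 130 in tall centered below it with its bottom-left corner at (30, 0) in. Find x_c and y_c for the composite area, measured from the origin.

x_c = 45.00 in, y_c = 102.66 in

Part | A | x̄ᵢ | ȳᵢ | A·x̄ᵢ | A·ȳᵢ
web | 3900.00 | 45.00 | 65.00 | 175500.00 | 253500.00
flange | 3240.00 | 45.00 | 148.00 | 145800.00 | 479520.00
Σ | 7140.00 |  |  | 321300.00 | 733020.00
x_c = 321300.00 / 7140.00 = 45.00 in
y_c = 733020.00 / 7140.00 = 102.66 in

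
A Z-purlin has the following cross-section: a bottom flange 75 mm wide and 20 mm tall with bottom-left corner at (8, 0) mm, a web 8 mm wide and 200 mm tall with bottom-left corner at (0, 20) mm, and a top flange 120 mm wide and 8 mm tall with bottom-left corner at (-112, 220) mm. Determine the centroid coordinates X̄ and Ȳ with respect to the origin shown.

bottom flange: A = 75 × 20 = 1500.00, centroid at (45.50, 10.00).
web: A = 8 × 200 = 1600.00, centroid at (4.00, 120.00).
top flange: A = 120 × 8 = 960.00, centroid at (-52.00, 224.00).
ΣA = 4060.00 mm², ΣAX̄ = 24730.00 mm³, ΣAȲ = 422040.00 mm³.
X̄ = 24730.00/4060.00 = 6.09 mm; Ȳ = 422040.00/4060.00 = 103.95 mm.

X̄ = 6.09 mm, Ȳ = 103.95 mm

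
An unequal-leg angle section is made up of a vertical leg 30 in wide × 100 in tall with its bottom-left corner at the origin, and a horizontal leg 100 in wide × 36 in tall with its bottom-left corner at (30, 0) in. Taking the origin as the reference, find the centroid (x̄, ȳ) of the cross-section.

x̄ = 50.45 in, ȳ = 32.55 in

vertical leg: A = 30 × 100 = 3000.00, centroid at (15.00, 50.00).
horizontal leg: A = 100 × 36 = 3600.00, centroid at (80.00, 18.00).
ΣA = 6600.00 in², ΣAx̄ = 333000.00 in³, ΣAȳ = 214800.00 in³.
x̄ = 333000.00/6600.00 = 50.45 in; ȳ = 214800.00/6600.00 = 32.55 in.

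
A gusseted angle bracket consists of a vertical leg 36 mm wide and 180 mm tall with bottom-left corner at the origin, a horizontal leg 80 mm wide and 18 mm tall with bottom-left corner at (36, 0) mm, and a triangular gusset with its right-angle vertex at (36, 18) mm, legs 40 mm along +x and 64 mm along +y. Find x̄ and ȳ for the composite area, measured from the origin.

x̄ = 31.44 mm, ȳ = 70.27 mm

vertical leg: A = 36 × 180 = 6480.00, centroid at (18.00, 90.00).
horizontal leg: A = 80 × 18 = 1440.00, centroid at (76.00, 9.00).
gusset: A = ½·40·64 = 1280.00, centroid at (49.33, 39.33).
ΣA = 9200.00 mm², ΣAx̄ = 289226.67 mm³, ΣAȳ = 646506.67 mm³.
x̄ = 289226.67/9200.00 = 31.44 mm; ȳ = 646506.67/9200.00 = 70.27 mm.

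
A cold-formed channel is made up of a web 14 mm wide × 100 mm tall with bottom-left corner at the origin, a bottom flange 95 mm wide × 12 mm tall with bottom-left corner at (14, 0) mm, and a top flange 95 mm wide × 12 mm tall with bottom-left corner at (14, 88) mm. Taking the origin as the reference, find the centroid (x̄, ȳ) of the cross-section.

web: A = 14 × 100 = 1400.00, centroid at (7.00, 50.00).
bottom flange: A = 95 × 12 = 1140.00, centroid at (61.50, 6.00).
top flange: A = 95 × 12 = 1140.00, centroid at (61.50, 94.00).
ΣA = 3680.00 mm², ΣAx̄ = 150020.00 mm³, ΣAȳ = 184000.00 mm³.
x̄ = 150020.00/3680.00 = 40.77 mm; ȳ = 184000.00/3680.00 = 50.00 mm.

x̄ = 40.77 mm, ȳ = 50.00 mm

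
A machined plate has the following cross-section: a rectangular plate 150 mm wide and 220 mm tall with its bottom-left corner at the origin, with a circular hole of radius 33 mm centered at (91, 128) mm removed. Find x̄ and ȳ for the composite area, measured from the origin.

plate: A = 150 × 220 = 33000.00, centroid at (75.00, 110.00).
hole: A = −π·33² = -3421.19, centroid at (91.00, 128.00).
ΣA = 29578.81 mm², ΣAx̄ = 2163671.31 mm³, ΣAȳ = 3192087.12 mm³.
x̄ = 2163671.31/29578.81 = 73.15 mm; ȳ = 3192087.12/29578.81 = 107.92 mm.

x̄ = 73.15 mm, ȳ = 107.92 mm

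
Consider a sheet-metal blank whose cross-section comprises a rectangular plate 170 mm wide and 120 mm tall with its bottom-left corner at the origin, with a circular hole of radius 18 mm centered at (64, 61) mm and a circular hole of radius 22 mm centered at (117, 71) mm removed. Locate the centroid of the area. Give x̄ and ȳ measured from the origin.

x̄ = 83.47 mm, ȳ = 59.01 mm

plate: A = 170 × 120 = 20400.00, centroid at (85.00, 60.00).
hole 1: A = −π·18² = -1017.88, centroid at (64.00, 61.00).
hole 2: A = −π·22² = -1520.53, centroid at (117.00, 71.00).
ΣA = 17861.59 mm², ΣAx̄ = 1490953.83 mm³, ΣAȳ = 1053951.87 mm³.
x̄ = 1490953.83/17861.59 = 83.47 mm; ȳ = 1053951.87/17861.59 = 59.01 mm.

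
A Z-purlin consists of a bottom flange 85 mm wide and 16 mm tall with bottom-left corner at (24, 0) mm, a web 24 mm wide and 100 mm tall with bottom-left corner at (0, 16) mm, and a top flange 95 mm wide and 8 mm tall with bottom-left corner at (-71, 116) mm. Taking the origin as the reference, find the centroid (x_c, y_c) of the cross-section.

bottom flange: A = 85 × 16 = 1360.00, centroid at (66.50, 8.00).
web: A = 24 × 100 = 2400.00, centroid at (12.00, 66.00).
top flange: A = 95 × 8 = 760.00, centroid at (-23.50, 120.00).
ΣA = 4520.00 mm²
ΣAx_c = (1360.00)(66.50) + (2400.00)(12.00) + (760.00)(-23.50) = 101380.00 mm³
ΣAy_c = (1360.00)(8.00) + (2400.00)(66.00) + (760.00)(120.00) = 260480.00 mm³
x_c = 101380.00 / 4520.00 = 22.43 mm
y_c = 260480.00 / 4520.00 = 57.63 mm

x_c = 22.43 mm, y_c = 57.63 mm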